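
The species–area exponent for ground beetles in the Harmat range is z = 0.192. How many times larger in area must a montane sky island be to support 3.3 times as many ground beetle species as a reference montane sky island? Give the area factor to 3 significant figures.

502

(A₂/A₁)^0.192 = 3.3, so A₂/A₁ = 3.3^(1/0.192) = 3.3^5.208
ln(A₂/A₁) = ln 3.3 / 0.192 = 1.1939 / 0.192 = 6.2183
A₂/A₁ = e^6.2183 ≈ 501.9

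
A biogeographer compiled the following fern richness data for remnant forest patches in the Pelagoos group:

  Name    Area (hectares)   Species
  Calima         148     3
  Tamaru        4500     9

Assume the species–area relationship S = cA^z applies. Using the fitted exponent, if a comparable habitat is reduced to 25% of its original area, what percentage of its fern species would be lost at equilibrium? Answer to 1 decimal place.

z = ln(9/3) / ln(4500/148) = 1.0986 / 3.4146 = 0.3217
S_new/S_old = (A_new/A_old)^z = 0.25^0.3217 = exp(0.3217 × -1.3863) = 0.6402
Fraction lost = 1 − 0.6402 = 0.3598

36.0%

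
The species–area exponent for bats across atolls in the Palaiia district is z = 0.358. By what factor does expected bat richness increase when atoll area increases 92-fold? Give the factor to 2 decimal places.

5.05

S₂/S₁ = (A₂/A₁)^z = 92^0.358
ln(S₂/S₁) = 0.358 × ln 92 = 0.358 × 4.5218 = 1.6188
S₂/S₁ = e^1.6188 ≈ 5.047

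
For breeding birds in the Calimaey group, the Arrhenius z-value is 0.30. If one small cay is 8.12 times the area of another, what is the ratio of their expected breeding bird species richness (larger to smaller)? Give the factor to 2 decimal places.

1.87

S₂/S₁ = (A₂/A₁)^z = 8.12^0.3
ln(S₂/S₁) = 0.3 × ln 8.12 = 0.3 × 2.0943 = 0.6283
S₂/S₁ = e^0.6283 ≈ 1.874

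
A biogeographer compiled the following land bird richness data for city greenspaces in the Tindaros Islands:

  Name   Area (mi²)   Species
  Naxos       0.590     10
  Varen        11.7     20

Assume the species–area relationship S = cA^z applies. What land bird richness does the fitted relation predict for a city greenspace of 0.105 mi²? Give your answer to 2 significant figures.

z = ln(20/10) / ln(11.7/0.59) = 0.6931 / 2.9872 = 0.2320
c = 10 / 0.59^0.2320 = 10 / 0.8848 = 11.3
S₃ = 11.3 × 0.105^0.2320 = 11.3 × 0.5928 ≈ 6.7

6.7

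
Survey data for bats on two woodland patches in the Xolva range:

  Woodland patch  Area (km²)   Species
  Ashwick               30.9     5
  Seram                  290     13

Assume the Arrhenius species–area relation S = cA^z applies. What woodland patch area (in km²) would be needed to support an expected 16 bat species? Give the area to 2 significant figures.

470 km²

z = ln(13/5) / ln(290/30.9) = 0.9555 / 2.2391 = 0.4267
c = 5 / 30.9^0.4267 = 5 / 4.323 = 1.157
A = (16/1.157)^(1/0.4267) ⇒ ln A = ln(13.83)/0.4267 = 6.1565
A = e^6.1565 ≈ 471.8 km²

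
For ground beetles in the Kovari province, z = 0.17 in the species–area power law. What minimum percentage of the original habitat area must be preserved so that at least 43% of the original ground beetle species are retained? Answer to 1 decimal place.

Need (A_new/A_old)^0.17 = 0.43, so A_new/A_old = 0.43^(1/0.17) = 0.43^5.882
ln(A_new/A_old) = ln 0.43 / 0.17 = -0.8440 / 0.17 = -4.9645
A_new/A_old = e^-4.9645 ≈ 0.006981

0.7%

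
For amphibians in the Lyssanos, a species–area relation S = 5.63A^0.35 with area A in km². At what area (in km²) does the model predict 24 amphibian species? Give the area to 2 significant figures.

63 km²

24 = 5.63 × A^0.35  ⇒  A^0.35 = 24/5.63 = 4.263
ln A = ln(4.263) / 0.35 = 1.4499 / 0.35 = 4.1427
A = e^4.1427 ≈ 62.97 km²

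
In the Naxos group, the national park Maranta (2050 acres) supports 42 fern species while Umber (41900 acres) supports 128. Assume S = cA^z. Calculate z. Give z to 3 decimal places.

0.369

Taking logs: ln S = ln c + z ln A, so z = (ln S₂ − ln S₁)/(ln A₂ − ln A₁).
z = ln(128/42) / ln(41900/2050) = ln(3.048) / ln(20.44) = 1.1144 / 3.0174 = 0.3693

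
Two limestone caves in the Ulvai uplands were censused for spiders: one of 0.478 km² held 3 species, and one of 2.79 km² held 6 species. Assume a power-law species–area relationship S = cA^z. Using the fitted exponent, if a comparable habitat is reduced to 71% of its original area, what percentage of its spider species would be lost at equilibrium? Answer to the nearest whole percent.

z = ln(6/3) / ln(2.79/0.478) = 0.6931 / 1.7642 = 0.3929
S_new/S_old = (A_new/A_old)^z = 0.71^0.3929 = exp(0.3929 × -0.3425) = 0.8741
Fraction lost = 1 − 0.8741 = 0.1259

13%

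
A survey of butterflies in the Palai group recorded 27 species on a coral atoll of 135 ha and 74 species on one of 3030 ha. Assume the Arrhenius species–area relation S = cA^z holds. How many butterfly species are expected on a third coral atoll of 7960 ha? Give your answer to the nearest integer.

101

z = ln(74/27) / ln(3030/135) = 1.0082 / 3.1110 = 0.3241
c = 27 / 135^0.3241 = 27 / 4.902 = 5.508
S₃ = 5.508 × 7960^0.3241 = 5.508 × 18.37 ≈ 101.2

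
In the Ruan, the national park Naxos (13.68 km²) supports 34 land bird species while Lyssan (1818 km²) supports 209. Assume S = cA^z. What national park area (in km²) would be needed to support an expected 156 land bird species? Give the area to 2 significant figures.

z = ln(209/34) / ln(1818/13.68) = 1.8160 / 4.8896 = 0.3714
c = 34 / 13.68^0.3714 = 34 / 2.642 = 12.87
A = (156/12.87)^(1/0.3714) ⇒ ln A = ln(12.12)/0.3714 = 6.7180
A = e^6.7180 ≈ 827.2 km²

830 km²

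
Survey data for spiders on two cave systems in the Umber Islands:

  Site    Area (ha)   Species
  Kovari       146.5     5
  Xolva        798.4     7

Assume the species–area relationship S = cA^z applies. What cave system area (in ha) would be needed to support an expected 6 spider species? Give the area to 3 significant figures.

367 ha

z = ln(7/5) / ln(798.4/146.5) = 0.3365 / 1.6956 = 0.1984
c = 5 / 146.5^0.1984 = 5 / 2.69 = 1.859
A = (6/1.859)^(1/0.1984) ⇒ ln A = ln(3.228)/0.1984 = 5.9058
A = e^5.9058 ≈ 367.2 ha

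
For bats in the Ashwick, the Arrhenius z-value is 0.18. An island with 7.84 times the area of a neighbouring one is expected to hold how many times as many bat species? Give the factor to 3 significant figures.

1.45

S₂/S₁ = (A₂/A₁)^z = 7.84^0.18
ln(S₂/S₁) = 0.18 × ln 7.84 = 0.18 × 2.0592 = 0.3707
S₂/S₁ = e^0.3707 ≈ 1.449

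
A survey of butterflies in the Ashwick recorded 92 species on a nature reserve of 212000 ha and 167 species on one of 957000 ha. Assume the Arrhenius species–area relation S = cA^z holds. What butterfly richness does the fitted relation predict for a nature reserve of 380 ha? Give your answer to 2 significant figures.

z = ln(167/92) / ln(957000/212000) = 0.5962 / 1.5072 = 0.3956
c = 92 / 212000^0.3956 = 92 / 127.9 = 0.7192
S₃ = 0.7192 × 380^0.3956 = 0.7192 × 10.48 ≈ 7.54

7.5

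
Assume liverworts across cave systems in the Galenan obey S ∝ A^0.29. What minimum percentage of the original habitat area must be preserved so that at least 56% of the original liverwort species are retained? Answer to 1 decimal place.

Need (A_new/A_old)^0.29 = 0.56, so A_new/A_old = 0.56^(1/0.29) = 0.56^3.448
ln(A_new/A_old) = ln 0.56 / 0.29 = -0.5798 / 0.29 = -1.9994
A_new/A_old = e^-1.9994 ≈ 0.1354

13.5%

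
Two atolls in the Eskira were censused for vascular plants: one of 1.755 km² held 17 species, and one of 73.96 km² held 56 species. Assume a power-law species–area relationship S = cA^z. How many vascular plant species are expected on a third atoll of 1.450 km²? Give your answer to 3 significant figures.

z = ln(56/17) / ln(73.96/1.755) = 1.1921 / 3.7411 = 0.3187
c = 17 / 1.755^0.3187 = 17 / 1.196 = 14.21
S₃ = 14.21 × 1.45^0.3187 = 14.21 × 1.126 ≈ 16

16.0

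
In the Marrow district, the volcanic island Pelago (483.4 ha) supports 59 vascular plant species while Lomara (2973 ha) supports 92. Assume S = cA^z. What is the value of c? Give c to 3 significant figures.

13.0

z = ln(S₂/S₁) / ln(A₂/A₁) = ln(92/59) / ln(2973/483.4) = 0.4443 / 1.8165 = 0.2446
c = S₁ / A₁^z = 59 / 483.4^0.2446 = 59 / 4.534 = 13.01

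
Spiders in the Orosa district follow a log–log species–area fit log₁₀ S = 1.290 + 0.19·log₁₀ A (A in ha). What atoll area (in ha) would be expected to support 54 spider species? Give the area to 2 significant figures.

210 ha

54 = 19.5 × A^0.19  ⇒  A^0.19 = 54/19.5 = 2.769
ln A = ln(2.769) / 0.19 = 1.0186 / 0.19 = 5.3613
A = e^5.3613 ≈ 213 ha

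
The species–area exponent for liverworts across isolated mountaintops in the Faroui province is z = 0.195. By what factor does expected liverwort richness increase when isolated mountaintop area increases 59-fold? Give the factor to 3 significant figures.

S₂/S₁ = (A₂/A₁)^z = 59^0.195
ln(S₂/S₁) = 0.195 × ln 59 = 0.195 × 4.0775 = 0.7951
S₂/S₁ = e^0.7951 ≈ 2.215

2.21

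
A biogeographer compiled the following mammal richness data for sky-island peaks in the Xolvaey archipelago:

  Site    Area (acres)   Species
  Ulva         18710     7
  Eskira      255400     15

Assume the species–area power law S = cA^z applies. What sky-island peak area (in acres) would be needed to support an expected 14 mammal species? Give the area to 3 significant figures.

202000 acres

z = ln(15/7) / ln(255400/18710) = 0.7621 / 2.6138 = 0.2916
c = 7 / 18710^0.2916 = 7 / 17.61 = 0.3976
A = (14/0.3976)^(1/0.2916) ⇒ ln A = ln(35.21)/0.2916 = 12.2140
A = e^12.2140 ≈ 201587 acres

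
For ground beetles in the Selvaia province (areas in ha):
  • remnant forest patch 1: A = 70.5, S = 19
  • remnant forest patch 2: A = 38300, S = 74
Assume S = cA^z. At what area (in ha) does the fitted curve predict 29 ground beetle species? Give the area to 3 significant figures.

500 ha

z = ln(74/19) / ln(38300/70.5) = 1.3596 / 6.2976 = 0.2159
c = 19 / 70.5^0.2159 = 19 / 2.506 = 7.581
A = (29/7.581)^(1/0.2159) ⇒ ln A = ln(3.825)/0.2159 = 6.2142
A = e^6.2142 ≈ 499.8 ha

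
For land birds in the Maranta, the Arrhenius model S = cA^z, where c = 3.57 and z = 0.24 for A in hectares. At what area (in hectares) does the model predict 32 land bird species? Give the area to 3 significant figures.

9300 hectares

32 = 3.57 × A^0.24  ⇒  A^0.24 = 32/3.57 = 8.964
ln A = ln(8.964) / 0.24 = 2.1932 / 0.24 = 9.1382
A = e^9.1382 ≈ 9304 hectares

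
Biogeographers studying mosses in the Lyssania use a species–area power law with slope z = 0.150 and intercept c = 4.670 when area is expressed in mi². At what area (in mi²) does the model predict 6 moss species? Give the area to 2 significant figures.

5.3 mi²

6 = 4.67 × A^0.15  ⇒  A^0.15 = 6/4.67 = 1.285
ln A = ln(1.285) / 0.15 = 0.2506 / 0.15 = 1.6707
A = e^1.6707 ≈ 5.316 mi²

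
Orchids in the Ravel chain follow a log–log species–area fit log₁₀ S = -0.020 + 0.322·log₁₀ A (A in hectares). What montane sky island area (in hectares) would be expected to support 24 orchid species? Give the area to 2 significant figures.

24 = 0.955 × A^0.322  ⇒  A^0.322 = 24/0.955 = 25.13
ln A = ln(25.13) / 0.322 = 3.2241 / 0.322 = 10.0128
A = e^10.0128 ≈ 22309 hectares

22000 hectares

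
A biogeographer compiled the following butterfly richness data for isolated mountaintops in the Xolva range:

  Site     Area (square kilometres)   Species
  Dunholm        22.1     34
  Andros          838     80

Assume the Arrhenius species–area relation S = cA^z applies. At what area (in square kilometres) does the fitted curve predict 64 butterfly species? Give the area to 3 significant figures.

z = ln(80/34) / ln(838/22.1) = 0.8557 / 3.6354 = 0.2354
c = 34 / 22.1^0.2354 = 34 / 2.072 = 16.41
A = (64/16.41)^(1/0.2354) ⇒ ln A = ln(3.901)/0.2354 = 5.7830
A = e^5.7830 ≈ 324.7 square kilometres

325 square kilometres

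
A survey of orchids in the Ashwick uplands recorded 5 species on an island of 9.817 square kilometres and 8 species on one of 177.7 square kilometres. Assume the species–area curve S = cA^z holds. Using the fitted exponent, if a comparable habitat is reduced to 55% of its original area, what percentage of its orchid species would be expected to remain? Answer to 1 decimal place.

90.8%

z = ln(8/5) / ln(177.7/9.817) = 0.4700 / 2.8960 = 0.1623
S_new/S_old = (A_new/A_old)^z = 0.55^0.1623 = exp(0.1623 × -0.5978) = 0.9075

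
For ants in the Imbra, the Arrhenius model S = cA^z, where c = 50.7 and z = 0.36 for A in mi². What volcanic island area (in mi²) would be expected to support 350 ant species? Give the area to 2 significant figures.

350 = 50.7 × A^0.36  ⇒  A^0.36 = 350/50.7 = 6.903
ln A = ln(6.903) / 0.36 = 1.9320 / 0.36 = 5.3667
A = e^5.3667 ≈ 214.2 mi²

210 mi²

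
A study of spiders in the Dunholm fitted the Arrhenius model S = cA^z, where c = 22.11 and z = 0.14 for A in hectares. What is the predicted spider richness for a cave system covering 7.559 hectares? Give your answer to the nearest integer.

29 species

S = 22.11 × 7.559^0.14 = 22.11 × 1.327 ≈ 29.35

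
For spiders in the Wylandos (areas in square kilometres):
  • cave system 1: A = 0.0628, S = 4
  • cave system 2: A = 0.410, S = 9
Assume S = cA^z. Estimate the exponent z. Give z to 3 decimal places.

0.432

Taking logs: ln S = ln c + z ln A, so z = (ln S₂ − ln S₁)/(ln A₂ − ln A₁).
z = ln(9/4) / ln(0.41/0.0628) = ln(2.25) / ln(6.529) = 0.8109 / 1.8762 = 0.4322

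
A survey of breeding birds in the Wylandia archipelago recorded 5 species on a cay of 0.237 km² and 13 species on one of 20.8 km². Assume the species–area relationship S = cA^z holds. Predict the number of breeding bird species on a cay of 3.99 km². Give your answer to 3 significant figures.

9.14

z = ln(13/5) / ln(20.8/0.237) = 0.9555 / 4.4746 = 0.2135
c = 5 / 0.237^0.2135 = 5 / 0.7353 = 6.8
S₃ = 6.8 × 3.99^0.2135 = 6.8 × 1.344 ≈ 9.137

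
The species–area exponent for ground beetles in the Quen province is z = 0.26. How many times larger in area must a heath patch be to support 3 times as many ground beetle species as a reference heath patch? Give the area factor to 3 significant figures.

68.4

(A₂/A₁)^0.26 = 3, so A₂/A₁ = 3^(1/0.26) = 3^3.846
ln(A₂/A₁) = ln 3 / 0.26 = 1.0986 / 0.26 = 4.2254
A₂/A₁ = e^4.2254 ≈ 68.4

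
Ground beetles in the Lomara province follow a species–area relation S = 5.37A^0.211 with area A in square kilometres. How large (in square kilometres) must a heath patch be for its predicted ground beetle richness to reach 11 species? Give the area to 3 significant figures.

11 = 5.37 × A^0.211  ⇒  A^0.211 = 11/5.37 = 2.048
ln A = ln(2.048) / 0.211 = 0.7171 / 0.211 = 3.3984
A = e^3.3984 ≈ 29.92 square kilometres

29.9 square kilometres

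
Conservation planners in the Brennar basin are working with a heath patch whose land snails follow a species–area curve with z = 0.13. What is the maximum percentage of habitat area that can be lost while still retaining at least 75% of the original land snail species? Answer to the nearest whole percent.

Need (A_new/A_old)^0.13 = 0.75, so A_new/A_old = 0.75^(1/0.13) = 0.75^7.692
ln(A_new/A_old) = ln 0.75 / 0.13 = -0.2877 / 0.13 = -2.2129
A_new/A_old = e^-2.2129 ≈ 0.1094
Fraction that can be lost = 1 − 0.1094 = 0.8906

89%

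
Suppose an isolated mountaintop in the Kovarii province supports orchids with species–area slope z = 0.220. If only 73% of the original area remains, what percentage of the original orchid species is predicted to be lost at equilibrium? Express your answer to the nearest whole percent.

S_new/S_old = (A_new/A_old)^z = 0.73^0.22
= exp(0.22 × ln 0.73) = exp(0.22 × -0.3147) = exp(-0.0692) ≈ 0.9331
Fraction lost = 1 − 0.9331 = 0.06689

7%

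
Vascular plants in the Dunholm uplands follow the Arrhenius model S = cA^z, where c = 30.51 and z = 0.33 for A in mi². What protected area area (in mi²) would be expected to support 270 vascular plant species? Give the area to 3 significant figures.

740 mi²

270 = 30.51 × A^0.33  ⇒  A^0.33 = 270/30.51 = 8.85
ln A = ln(8.85) / 0.33 = 2.1804 / 0.33 = 6.6072
A = e^6.6072 ≈ 740.4 mi²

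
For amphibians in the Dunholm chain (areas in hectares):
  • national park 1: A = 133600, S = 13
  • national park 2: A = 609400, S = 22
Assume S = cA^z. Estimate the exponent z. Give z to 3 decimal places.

0.347

Taking logs: ln S = ln c + z ln A, so z = (ln S₂ − ln S₁)/(ln A₂ − ln A₁).
z = ln(22/13) / ln(609400/133600) = ln(1.692) / ln(4.561) = 0.5261 / 1.5176 = 0.3467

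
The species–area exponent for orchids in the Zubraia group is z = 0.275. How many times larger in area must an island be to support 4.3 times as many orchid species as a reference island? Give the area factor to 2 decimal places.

(A₂/A₁)^0.275 = 4.3, so A₂/A₁ = 4.3^(1/0.275) = 4.3^3.636
ln(A₂/A₁) = ln 4.3 / 0.275 = 1.4586 / 0.275 = 5.3041
A₂/A₁ = e^5.3041 ≈ 201.2

201.15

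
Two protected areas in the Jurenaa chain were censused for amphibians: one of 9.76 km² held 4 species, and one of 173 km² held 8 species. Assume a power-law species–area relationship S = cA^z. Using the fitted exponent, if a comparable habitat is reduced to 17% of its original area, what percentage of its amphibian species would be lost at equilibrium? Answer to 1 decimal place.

34.8%

z = ln(8/4) / ln(173/9.76) = 0.6931 / 2.8750 = 0.2411
S_new/S_old = (A_new/A_old)^z = 0.17^0.2411 = exp(0.2411 × -1.7720) = 0.6523
Fraction lost = 1 − 0.6523 = 0.3477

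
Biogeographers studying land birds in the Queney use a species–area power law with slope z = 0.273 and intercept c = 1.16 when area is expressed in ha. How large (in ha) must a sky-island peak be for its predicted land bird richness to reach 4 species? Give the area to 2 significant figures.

93 ha

4 = 1.16 × A^0.273  ⇒  A^0.273 = 4/1.16 = 3.448
ln A = ln(3.448) / 0.273 = 1.2379 / 0.273 = 4.5343
A = e^4.5343 ≈ 93.16 ha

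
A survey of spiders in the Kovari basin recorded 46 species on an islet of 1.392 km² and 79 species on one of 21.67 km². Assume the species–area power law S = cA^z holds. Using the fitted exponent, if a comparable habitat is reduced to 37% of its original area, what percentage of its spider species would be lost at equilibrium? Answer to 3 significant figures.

z = ln(79/46) / ln(21.67/1.392) = 0.5408 / 2.7452 = 0.1970
S_new/S_old = (A_new/A_old)^z = 0.37^0.1970 = exp(0.1970 × -0.9943) = 0.8221
Fraction lost = 1 − 0.8221 = 0.1779

17.8%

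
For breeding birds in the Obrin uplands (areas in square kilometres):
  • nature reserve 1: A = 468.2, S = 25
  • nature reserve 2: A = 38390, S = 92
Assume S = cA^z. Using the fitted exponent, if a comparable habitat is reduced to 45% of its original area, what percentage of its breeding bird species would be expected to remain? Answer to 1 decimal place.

z = ln(92/25) / ln(38390/468.2) = 1.3029 / 4.4067 = 0.2957
S_new/S_old = (A_new/A_old)^z = 0.45^0.2957 = exp(0.2957 × -0.7985) = 0.7897

79.0%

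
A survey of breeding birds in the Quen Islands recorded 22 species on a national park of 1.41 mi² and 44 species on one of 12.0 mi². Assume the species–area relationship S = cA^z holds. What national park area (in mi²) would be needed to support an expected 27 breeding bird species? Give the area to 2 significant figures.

2.7 mi²

z = ln(44/22) / ln(12/1.41) = 0.6931 / 2.1413 = 0.3237
c = 22 / 1.41^0.3237 = 22 / 1.118 = 19.68
A = (27/19.68)^(1/0.3237) ⇒ ln A = ln(1.372)/0.3237 = 0.9763
A = e^0.9763 ≈ 2.654 mi²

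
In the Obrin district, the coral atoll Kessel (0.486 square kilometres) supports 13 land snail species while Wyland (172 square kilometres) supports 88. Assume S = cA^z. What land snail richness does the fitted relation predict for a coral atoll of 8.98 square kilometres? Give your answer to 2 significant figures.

34

z = ln(88/13) / ln(172/0.486) = 1.9124 / 5.8690 = 0.3258
c = 13 / 0.486^0.3258 = 13 / 0.7905 = 16.45
S₃ = 16.45 × 8.98^0.3258 = 16.45 × 2.045 ≈ 33.63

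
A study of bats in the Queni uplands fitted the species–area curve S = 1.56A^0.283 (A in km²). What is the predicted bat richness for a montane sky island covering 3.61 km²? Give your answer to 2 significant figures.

S = 1.56 × 3.61^0.283 = 1.56 × 1.438 ≈ 2.243

2.2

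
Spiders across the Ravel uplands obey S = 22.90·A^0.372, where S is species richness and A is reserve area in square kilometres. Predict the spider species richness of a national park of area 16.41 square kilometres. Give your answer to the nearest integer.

65

S = 22.9 × 16.41^0.372 = 22.9 × 2.832 ≈ 64.84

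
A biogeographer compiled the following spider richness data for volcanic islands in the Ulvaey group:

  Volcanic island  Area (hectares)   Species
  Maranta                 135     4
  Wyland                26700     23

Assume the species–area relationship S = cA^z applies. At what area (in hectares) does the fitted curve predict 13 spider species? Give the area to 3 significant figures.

4760 hectares

z = ln(23/4) / ln(26700/135) = 1.7492 / 5.2871 = 0.3308
c = 4 / 135^0.3308 = 4 / 5.068 = 0.7893
A = (13/0.7893)^(1/0.3308) ⇒ ln A = ln(16.47)/0.3308 = 8.4679
A = e^8.4679 ≈ 4759 hectares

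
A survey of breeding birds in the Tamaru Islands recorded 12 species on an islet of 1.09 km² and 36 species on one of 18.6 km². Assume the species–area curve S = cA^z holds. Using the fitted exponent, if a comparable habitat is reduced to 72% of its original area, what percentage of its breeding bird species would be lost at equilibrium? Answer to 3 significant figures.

11.9%

z = ln(36/12) / ln(18.6/1.09) = 1.0986 / 2.8370 = 0.3872
S_new/S_old = (A_new/A_old)^z = 0.72^0.3872 = exp(0.3872 × -0.3285) = 0.8805
Fraction lost = 1 − 0.8805 = 0.1195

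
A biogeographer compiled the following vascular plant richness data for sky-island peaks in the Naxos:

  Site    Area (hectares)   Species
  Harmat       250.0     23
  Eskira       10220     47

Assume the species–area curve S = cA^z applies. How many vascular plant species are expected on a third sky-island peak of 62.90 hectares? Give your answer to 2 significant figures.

18

z = ln(47/23) / ln(10220/250) = 0.7147 / 3.7106 = 0.1926
c = 23 / 250^0.1926 = 23 / 2.896 = 7.941
S₃ = 7.941 × 62.9^0.1926 = 7.941 × 2.22 ≈ 17.63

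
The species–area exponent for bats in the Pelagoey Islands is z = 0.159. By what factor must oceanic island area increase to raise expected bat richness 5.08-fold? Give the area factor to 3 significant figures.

(A₂/A₁)^0.159 = 5.08, so A₂/A₁ = 5.08^(1/0.159) = 5.08^6.289
ln(A₂/A₁) = ln 5.08 / 0.159 = 1.6253 / 0.159 = 10.2221
A₂/A₁ = e^10.2221 ≈ 27504

27500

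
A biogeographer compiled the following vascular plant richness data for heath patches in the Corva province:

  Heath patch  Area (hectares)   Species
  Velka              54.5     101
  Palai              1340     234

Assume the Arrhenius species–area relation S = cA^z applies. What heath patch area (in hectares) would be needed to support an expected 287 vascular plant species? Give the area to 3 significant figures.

z = ln(234/101) / ln(1340/54.5) = 0.8402 / 3.2022 = 0.2624
c = 101 / 54.5^0.2624 = 101 / 2.855 = 35.38
A = (287/35.38)^(1/0.2624) ⇒ ln A = ln(8.113)/0.2624 = 7.9785
A = e^7.9785 ≈ 2918 hectares

2920 hectares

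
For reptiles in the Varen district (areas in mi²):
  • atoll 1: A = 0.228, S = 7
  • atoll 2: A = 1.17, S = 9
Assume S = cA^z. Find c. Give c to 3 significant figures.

8.79

z = ln(S₂/S₁) / ln(A₂/A₁) = ln(9/7) / ln(1.17/0.228) = 0.2513 / 1.6354 = 0.1537
c = S₁ / A₁^z = 7 / 0.228^0.1537 = 7 / 0.7968 = 8.785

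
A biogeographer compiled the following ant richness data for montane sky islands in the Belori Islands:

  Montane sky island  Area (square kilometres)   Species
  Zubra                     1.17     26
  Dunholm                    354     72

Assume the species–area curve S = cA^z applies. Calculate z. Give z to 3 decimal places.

Taking logs: ln S = ln c + z ln A, so z = (ln S₂ − ln S₁)/(ln A₂ − ln A₁).
z = ln(72/26) / ln(354/1.17) = ln(2.769) / ln(302.6) = 1.0186 / 5.7123 = 0.1783

0.178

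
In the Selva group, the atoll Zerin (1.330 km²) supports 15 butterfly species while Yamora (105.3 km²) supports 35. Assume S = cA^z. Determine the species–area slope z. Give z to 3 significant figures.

Taking logs: ln S = ln c + z ln A, so z = (ln S₂ − ln S₁)/(ln A₂ − ln A₁).
z = ln(35/15) / ln(105.3/1.33) = ln(2.333) / ln(79.17) = 0.8473 / 4.3716 = 0.1938

0.194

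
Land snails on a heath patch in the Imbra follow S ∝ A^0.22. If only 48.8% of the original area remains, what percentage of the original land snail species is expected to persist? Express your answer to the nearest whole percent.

S_new/S_old = (A_new/A_old)^z = 0.488^0.22
= exp(0.22 × ln 0.488) = exp(0.22 × -0.7174) = exp(-0.1578) ≈ 0.854

85%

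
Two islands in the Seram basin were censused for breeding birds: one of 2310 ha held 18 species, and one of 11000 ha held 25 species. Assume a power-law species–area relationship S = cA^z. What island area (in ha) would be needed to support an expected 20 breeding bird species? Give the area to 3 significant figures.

z = ln(25/18) / ln(11000/2310) = 0.3285 / 1.5606 = 0.2105
c = 18 / 2310^0.2105 = 18 / 5.105 = 3.526
A = (20/3.526)^(1/0.2105) ⇒ ln A = ln(5.672)/0.2105 = 8.2455
A = e^8.2455 ≈ 3811 ha

3810 ha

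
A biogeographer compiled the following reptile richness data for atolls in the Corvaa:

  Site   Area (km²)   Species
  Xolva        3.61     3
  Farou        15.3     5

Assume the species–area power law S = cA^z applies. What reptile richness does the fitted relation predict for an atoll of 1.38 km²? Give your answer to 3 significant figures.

z = ln(5/3) / ln(15.3/3.61) = 0.5108 / 1.4441 = 0.3537
c = 3 / 3.61^0.3537 = 3 / 1.575 = 1.905
S₃ = 1.905 × 1.38^0.3537 = 1.905 × 1.121 ≈ 2.135

2.13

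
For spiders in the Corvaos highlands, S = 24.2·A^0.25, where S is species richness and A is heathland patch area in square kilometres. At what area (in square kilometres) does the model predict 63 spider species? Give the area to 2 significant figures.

46 square kilometres

63 = 24.2 × A^0.25  ⇒  A^0.25 = 63/24.2 = 2.603
ln A = ln(2.603) / 0.25 = 0.9568 / 0.25 = 3.8271
A = e^3.8271 ≈ 45.93 square kilometres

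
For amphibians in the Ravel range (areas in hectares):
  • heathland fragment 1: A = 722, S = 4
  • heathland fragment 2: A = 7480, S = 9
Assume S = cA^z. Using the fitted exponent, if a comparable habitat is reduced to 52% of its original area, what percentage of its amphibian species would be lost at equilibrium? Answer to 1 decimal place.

z = ln(9/4) / ln(7480/722) = 0.8109 / 2.3380 = 0.3469
S_new/S_old = (A_new/A_old)^z = 0.52^0.3469 = exp(0.3469 × -0.6539) = 0.7971
Fraction lost = 1 − 0.7971 = 0.2029

20.3%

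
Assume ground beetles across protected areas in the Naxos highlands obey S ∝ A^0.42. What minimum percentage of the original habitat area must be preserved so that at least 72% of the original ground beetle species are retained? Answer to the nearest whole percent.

Need (A_new/A_old)^0.42 = 0.72, so A_new/A_old = 0.72^(1/0.42) = 0.72^2.381
ln(A_new/A_old) = ln 0.72 / 0.42 = -0.3285 / 0.42 = -0.7822
A_new/A_old = e^-0.7822 ≈ 0.4574

46%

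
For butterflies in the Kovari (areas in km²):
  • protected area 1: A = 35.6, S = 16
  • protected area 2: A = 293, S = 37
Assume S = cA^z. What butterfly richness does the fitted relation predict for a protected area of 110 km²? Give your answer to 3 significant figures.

25.1

z = ln(37/16) / ln(293/35.6) = 0.8383 / 2.1078 = 0.3977
c = 16 / 35.6^0.3977 = 16 / 4.14 = 3.864
S₃ = 3.864 × 110^0.3977 = 3.864 × 6.485 ≈ 25.06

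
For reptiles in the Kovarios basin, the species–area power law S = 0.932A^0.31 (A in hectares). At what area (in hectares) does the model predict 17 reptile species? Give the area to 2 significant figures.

17 = 0.932 × A^0.31  ⇒  A^0.31 = 17/0.932 = 18.24
ln A = ln(18.24) / 0.31 = 2.9036 / 0.31 = 9.3666
A = e^9.3666 ≈ 11691 hectares

12000 hectares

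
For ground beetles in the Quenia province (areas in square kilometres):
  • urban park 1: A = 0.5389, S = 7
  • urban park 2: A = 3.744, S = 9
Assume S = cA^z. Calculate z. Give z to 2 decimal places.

Taking logs: ln S = ln c + z ln A, so z = (ln S₂ − ln S₁)/(ln A₂ − ln A₁).
z = ln(9/7) / ln(3.744/0.5389) = ln(1.286) / ln(6.947) = 0.2513 / 1.9384 = 0.1297

0.13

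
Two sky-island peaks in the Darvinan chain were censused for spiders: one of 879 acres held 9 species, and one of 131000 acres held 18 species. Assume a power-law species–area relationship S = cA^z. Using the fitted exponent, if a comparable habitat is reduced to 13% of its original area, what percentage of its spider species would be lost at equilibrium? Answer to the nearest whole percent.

z = ln(18/9) / ln(131000/879) = 0.6931 / 5.0042 = 0.1385
S_new/S_old = (A_new/A_old)^z = 0.13^0.1385 = exp(0.1385 × -2.0402) = 0.7538
Fraction lost = 1 − 0.7538 = 0.2462

25%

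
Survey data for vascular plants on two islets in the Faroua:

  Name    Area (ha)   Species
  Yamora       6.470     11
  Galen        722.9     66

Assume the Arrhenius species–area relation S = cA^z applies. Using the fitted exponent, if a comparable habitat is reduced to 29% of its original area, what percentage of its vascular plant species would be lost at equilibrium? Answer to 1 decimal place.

37.5%

z = ln(66/11) / ln(722.9/6.47) = 1.7918 / 4.7161 = 0.3799
S_new/S_old = (A_new/A_old)^z = 0.29^0.3799 = exp(0.3799 × -1.2379) = 0.6248
Fraction lost = 1 − 0.6248 = 0.3752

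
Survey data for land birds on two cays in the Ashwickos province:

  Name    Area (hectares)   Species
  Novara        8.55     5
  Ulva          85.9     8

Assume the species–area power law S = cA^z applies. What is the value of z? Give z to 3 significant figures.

Taking logs: ln S = ln c + z ln A, so z = (ln S₂ − ln S₁)/(ln A₂ − ln A₁).
z = ln(8/5) / ln(85.9/8.55) = ln(1.6) / ln(10.05) = 0.4700 / 2.3073 = 0.2037

0.204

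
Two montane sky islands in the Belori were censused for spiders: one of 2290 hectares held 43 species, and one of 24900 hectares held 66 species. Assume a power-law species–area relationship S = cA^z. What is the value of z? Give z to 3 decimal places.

Taking logs: ln S = ln c + z ln A, so z = (ln S₂ − ln S₁)/(ln A₂ − ln A₁).
z = ln(66/43) / ln(24900/2290) = ln(1.535) / ln(10.87) = 0.4285 / 2.3863 = 0.1795

0.180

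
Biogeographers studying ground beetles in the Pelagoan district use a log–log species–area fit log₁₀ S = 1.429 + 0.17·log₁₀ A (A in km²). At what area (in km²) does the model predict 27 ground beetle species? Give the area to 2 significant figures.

1.0 km²

27 = 26.85 × A^0.17  ⇒  A^0.17 = 27/26.85 = 1.005
ln A = ln(1.005) / 0.17 = 0.0054 / 0.17 = 0.0320
A = e^0.0320 ≈ 1.033 km²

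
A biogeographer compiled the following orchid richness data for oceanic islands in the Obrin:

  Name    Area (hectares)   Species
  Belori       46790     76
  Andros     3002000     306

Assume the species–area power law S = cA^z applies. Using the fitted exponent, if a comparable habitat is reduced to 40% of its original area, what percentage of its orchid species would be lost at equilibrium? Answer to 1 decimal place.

z = ln(306/76) / ln(3002000/46790) = 1.3929 / 4.1614 = 0.3347
S_new/S_old = (A_new/A_old)^z = 0.4^0.3347 = exp(0.3347 × -0.9163) = 0.7359
Fraction lost = 1 − 0.7359 = 0.2641

26.4%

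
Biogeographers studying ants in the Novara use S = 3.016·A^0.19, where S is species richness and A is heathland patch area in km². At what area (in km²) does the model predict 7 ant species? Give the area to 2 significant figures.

7 = 3.016 × A^0.19  ⇒  A^0.19 = 7/3.016 = 2.321
ln A = ln(2.321) / 0.19 = 0.8420 / 0.19 = 4.4315
A = e^4.4315 ≈ 84.05 km²

84 km²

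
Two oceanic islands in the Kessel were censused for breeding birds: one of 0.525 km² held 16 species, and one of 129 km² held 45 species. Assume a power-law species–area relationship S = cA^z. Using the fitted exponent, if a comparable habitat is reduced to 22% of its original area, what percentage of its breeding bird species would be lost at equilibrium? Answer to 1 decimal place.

z = ln(45/16) / ln(129/0.525) = 1.0341 / 5.5042 = 0.1879
S_new/S_old = (A_new/A_old)^z = 0.22^0.1879 = exp(0.1879 × -1.5141) = 0.7524
Fraction lost = 1 − 0.7524 = 0.2476

24.8%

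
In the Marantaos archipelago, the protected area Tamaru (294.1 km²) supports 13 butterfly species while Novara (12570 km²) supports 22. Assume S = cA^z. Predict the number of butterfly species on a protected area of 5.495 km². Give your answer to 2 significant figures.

7.4

z = ln(22/13) / ln(12570/294.1) = 0.5261 / 3.7551 = 0.1401
c = 13 / 294.1^0.1401 = 13 / 2.217 = 5.863
S₃ = 5.863 × 5.495^0.1401 = 5.863 × 1.27 ≈ 7.444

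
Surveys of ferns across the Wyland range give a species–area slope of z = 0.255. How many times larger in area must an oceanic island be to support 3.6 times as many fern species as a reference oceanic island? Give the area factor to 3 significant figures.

(A₂/A₁)^0.255 = 3.6, so A₂/A₁ = 3.6^(1/0.255) = 3.6^3.922
ln(A₂/A₁) = ln 3.6 / 0.255 = 1.2809 / 0.255 = 5.0233
A₂/A₁ = e^5.0233 ≈ 151.9

152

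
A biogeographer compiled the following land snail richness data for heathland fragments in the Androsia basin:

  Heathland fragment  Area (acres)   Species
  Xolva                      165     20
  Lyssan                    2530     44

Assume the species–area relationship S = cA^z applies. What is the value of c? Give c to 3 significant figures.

4.58

z = ln(S₂/S₁) / ln(A₂/A₁) = ln(44/20) / ln(2530/165) = 0.7885 / 2.7300 = 0.2888
c = S₁ / A₁^z = 20 / 165^0.2888 = 20 / 4.369 = 4.577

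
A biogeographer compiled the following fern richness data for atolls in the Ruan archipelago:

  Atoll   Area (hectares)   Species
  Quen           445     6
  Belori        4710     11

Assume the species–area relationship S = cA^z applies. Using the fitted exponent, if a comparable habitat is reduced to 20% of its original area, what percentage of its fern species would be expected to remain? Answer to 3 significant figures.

66.1%

z = ln(11/6) / ln(4710/445) = 0.6061 / 2.3594 = 0.2569
S_new/S_old = (A_new/A_old)^z = 0.2^0.2569 = exp(0.2569 × -1.6094) = 0.6613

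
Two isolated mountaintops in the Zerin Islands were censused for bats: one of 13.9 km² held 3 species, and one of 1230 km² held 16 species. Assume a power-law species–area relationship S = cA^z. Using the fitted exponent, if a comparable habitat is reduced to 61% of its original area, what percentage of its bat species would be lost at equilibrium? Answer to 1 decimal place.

z = ln(16/3) / ln(1230/13.9) = 1.6740 / 4.4829 = 0.3734
S_new/S_old = (A_new/A_old)^z = 0.61^0.3734 = exp(0.3734 × -0.4943) = 0.8315
Fraction lost = 1 − 0.8315 = 0.1685

16.9%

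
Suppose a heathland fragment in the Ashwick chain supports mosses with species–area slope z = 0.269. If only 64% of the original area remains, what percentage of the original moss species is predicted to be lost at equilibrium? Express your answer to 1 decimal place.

S_new/S_old = (A_new/A_old)^z = 0.64^0.269
= exp(0.269 × ln 0.64) = exp(0.269 × -0.4463) = exp(-0.1201) ≈ 0.8869
Fraction lost = 1 − 0.8869 = 0.1131

11.3%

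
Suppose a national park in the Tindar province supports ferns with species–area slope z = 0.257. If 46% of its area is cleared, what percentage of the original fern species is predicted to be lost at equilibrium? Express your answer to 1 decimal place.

14.6%

S_new/S_old = (A_new/A_old)^z = 0.54^0.257
= exp(0.257 × ln 0.54) = exp(0.257 × -0.6162) = exp(-0.1584) ≈ 0.8535
Fraction lost = 1 − 0.8535 = 0.1465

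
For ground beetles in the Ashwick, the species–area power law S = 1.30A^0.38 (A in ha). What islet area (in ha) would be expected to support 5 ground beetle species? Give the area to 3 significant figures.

5 = 1.3 × A^0.38  ⇒  A^0.38 = 5/1.3 = 3.846
ln A = ln(3.846) / 0.38 = 1.3471 / 0.38 = 3.5449
A = e^3.5449 ≈ 34.64 ha

34.6 ha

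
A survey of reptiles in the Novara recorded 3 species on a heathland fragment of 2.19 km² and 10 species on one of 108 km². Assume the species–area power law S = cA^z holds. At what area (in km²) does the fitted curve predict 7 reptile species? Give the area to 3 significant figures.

z = ln(10/3) / ln(108/2.19) = 1.2040 / 3.8982 = 0.3089
c = 3 / 2.19^0.3089 = 3 / 1.274 = 2.355
A = (7/2.355)^(1/0.3089) ⇒ ln A = ln(2.973)/0.3089 = 3.5273
A = e^3.5273 ≈ 34.03 km²

34.0 km²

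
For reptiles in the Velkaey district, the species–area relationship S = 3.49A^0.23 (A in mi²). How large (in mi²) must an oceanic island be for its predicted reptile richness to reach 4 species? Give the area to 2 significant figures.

1.8 mi²

4 = 3.49 × A^0.23  ⇒  A^0.23 = 4/3.49 = 1.146
ln A = ln(1.146) / 0.23 = 0.1364 / 0.23 = 0.5930
A = e^0.5930 ≈ 1.809 mi²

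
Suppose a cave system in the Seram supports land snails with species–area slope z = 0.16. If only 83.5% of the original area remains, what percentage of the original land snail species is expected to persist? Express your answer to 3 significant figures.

S_new/S_old = (A_new/A_old)^z = 0.835^0.16
= exp(0.16 × ln 0.835) = exp(0.16 × -0.1803) = exp(-0.0289) ≈ 0.9716

97.2%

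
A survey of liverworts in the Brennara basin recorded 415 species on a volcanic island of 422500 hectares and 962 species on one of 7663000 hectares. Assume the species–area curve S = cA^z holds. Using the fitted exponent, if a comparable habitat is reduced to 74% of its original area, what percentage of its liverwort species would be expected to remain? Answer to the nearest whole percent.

z = ln(962/415) / ln(7663000/422500) = 0.8407 / 2.8980 = 0.2901
S_new/S_old = (A_new/A_old)^z = 0.74^0.2901 = exp(0.2901 × -0.3011) = 0.9164

92%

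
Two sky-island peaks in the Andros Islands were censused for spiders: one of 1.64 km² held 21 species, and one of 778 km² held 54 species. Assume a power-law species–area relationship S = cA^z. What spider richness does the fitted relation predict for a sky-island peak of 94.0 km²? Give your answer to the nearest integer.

39

z = ln(54/21) / ln(778/1.64) = 0.9445 / 6.1620 = 0.1533
c = 21 / 1.64^0.1533 = 21 / 1.079 = 19.47
S₃ = 19.47 × 94^0.1533 = 19.47 × 2.006 ≈ 39.06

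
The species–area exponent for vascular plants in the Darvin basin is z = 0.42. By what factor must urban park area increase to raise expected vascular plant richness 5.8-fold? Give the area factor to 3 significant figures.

(A₂/A₁)^0.42 = 5.8, so A₂/A₁ = 5.8^(1/0.42) = 5.8^2.381
ln(A₂/A₁) = ln 5.8 / 0.42 = 1.7579 / 0.42 = 4.1854
A₂/A₁ = e^4.1854 ≈ 65.72

65.7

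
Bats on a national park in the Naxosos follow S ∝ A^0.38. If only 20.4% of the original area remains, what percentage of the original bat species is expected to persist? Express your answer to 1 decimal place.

S_new/S_old = (A_new/A_old)^z = 0.204^0.38
= exp(0.38 × ln 0.204) = exp(0.38 × -1.5896) = exp(-0.6041) ≈ 0.5466

54.7%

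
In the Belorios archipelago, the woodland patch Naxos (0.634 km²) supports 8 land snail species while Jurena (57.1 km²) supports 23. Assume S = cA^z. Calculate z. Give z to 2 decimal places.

Taking logs: ln S = ln c + z ln A, so z = (ln S₂ − ln S₁)/(ln A₂ − ln A₁).
z = ln(23/8) / ln(57.1/0.634) = ln(2.875) / ln(90.06) = 1.0561 / 4.5005 = 0.2347

0.23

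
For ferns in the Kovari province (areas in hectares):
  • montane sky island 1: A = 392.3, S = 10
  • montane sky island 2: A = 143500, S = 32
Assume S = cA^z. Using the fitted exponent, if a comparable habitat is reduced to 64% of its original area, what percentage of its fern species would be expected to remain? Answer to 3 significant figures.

z = ln(32/10) / ln(143500/392.3) = 1.1632 / 5.9021 = 0.1971
S_new/S_old = (A_new/A_old)^z = 0.64^0.1971 = exp(0.1971 × -0.4463) = 0.9158

91.6%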